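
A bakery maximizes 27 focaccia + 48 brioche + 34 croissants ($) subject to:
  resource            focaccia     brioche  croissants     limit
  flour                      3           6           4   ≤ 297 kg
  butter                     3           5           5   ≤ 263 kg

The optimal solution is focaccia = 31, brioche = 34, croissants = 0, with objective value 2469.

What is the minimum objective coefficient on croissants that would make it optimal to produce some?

42

At the optimum: flour uses 297 of 297 (binding); butter uses 263 of 263 (binding).
The binding rows give the dual system: 3·y_flour + 3·y_butter = 27 and 6·y_flour + 5·y_butter = 48.
Solving: y_flour = 3, y_butter = 6.
croissants enters the basis when its profit ≥ yᵀa₃ = 3·4 + 6·5 = 42.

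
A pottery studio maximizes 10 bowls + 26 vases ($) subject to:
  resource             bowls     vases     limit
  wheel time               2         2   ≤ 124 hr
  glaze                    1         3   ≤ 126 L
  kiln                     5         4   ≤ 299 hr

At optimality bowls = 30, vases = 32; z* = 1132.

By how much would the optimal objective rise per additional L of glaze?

8

At the optimum: wheel time uses 124 of 124 (binding); glaze uses 126 of 126 (binding); kiln uses 278 of 299 (slack = 21).
By complementary slackness, y = 0 for the non-binding constraint.
From A_Bᵀ y = c: 2·y_wheel time + 1·y_glaze = 10; 2·y_wheel time + 3·y_glaze = 26.
This yields shadow prices y_wheel time = 1, y_glaze = 8.
Shadow price of glaze = 8.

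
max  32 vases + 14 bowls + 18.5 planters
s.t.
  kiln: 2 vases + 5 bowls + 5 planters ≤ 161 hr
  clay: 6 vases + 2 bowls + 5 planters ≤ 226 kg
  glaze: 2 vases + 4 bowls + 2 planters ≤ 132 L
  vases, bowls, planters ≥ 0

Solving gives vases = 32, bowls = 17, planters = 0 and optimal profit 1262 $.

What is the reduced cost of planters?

-8.5

Check each constraint at x*: kiln 149/161 (slack 12); clay 226/226 (tight); glaze 132/132 (tight).
Since kiln is not tight, its dual is 0.
Dual feasibility on the basic columns requires 6·y_clay + 2·y_glaze = 32, 2·y_clay + 4·y_glaze = 14.
→ y_clay = 5 and y_glaze = 1.
Reduced cost of planters: c₃ − yᵀa₃ = 18.5 − (5·5 + 1·2) = 18.5 − 27 = -8.5.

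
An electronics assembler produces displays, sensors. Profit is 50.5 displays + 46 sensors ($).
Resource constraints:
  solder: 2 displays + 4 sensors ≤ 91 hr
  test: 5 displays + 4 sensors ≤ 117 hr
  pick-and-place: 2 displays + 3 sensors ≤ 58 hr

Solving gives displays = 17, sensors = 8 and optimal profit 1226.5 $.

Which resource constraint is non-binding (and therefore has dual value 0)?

solder: 66/91 (slack 25)
test: 117/117 (binding)
pick-and-place: 58/58 (binding)
By complementary slackness, a constraint with positive slack has shadow price 0 → solder.

solder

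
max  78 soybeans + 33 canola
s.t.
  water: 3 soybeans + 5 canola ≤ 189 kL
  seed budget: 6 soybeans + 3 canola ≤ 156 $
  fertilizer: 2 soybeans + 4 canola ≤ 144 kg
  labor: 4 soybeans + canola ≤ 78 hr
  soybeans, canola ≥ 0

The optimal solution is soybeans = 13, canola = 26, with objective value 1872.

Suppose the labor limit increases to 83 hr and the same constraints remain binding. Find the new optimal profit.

1902

Binding: seed budget and labor. Non-binding: water (20 unused), fertilizer (14 unused).
Since water, fertilizer are not tight, their duals are 0.
The binding rows give the dual system: 6·y_seed budget + 4·y_labor = 78 and 3·y_seed budget + 1·y_labor = 33.
→ y_seed budget = 9 and y_labor = 6.
Δz = y_labor·Δb = 6 × (5) = 30, so new z* = 1872 + 30 = 1902.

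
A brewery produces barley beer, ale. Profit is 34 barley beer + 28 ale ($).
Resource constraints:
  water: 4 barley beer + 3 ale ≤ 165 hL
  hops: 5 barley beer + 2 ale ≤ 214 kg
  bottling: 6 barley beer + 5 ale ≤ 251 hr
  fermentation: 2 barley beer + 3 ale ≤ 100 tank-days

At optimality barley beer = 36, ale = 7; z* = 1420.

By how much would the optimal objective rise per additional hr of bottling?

Binding: water and bottling. Non-binding: hops (20 unused), fermentation (7 unused).
By complementary slackness, y = 0 for the non-binding constraints.
From A_Bᵀ y = c: 4·y_water + 6·y_bottling = 34; 3·y_water + 5·y_bottling = 28.
→ y_water = 1 and y_bottling = 5.
Shadow price of bottling = 5.

5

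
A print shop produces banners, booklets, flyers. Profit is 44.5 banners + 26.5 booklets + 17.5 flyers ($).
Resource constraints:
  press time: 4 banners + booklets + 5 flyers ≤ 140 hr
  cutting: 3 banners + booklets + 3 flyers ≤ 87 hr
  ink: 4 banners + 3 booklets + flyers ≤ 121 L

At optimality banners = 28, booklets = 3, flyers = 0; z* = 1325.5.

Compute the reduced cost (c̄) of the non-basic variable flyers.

-6

Binding: cutting and ink. Non-binding: press time (25 unused).
By complementary slackness, y = 0 for the non-binding constraint.
The binding rows give the dual system: 3·y_cutting + 4·y_ink = 44.5 and 1·y_cutting + 3·y_ink = 26.5.
→ y_cutting = 5.5 and y_ink = 7.
Reduced cost of flyers: c₃ − yᵀa₃ = 17.5 − (5.5·3 + 7·1) = 17.5 − 23.5 = -6.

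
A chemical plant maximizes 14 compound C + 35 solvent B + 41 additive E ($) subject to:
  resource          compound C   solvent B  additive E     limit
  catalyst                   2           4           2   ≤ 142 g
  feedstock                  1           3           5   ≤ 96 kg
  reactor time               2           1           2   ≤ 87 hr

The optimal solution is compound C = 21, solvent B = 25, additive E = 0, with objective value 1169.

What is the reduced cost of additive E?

-1

At the optimum: catalyst uses 142 of 142 (binding); feedstock uses 96 of 96 (binding); reactor time uses 67 of 87 (slack = 20).
Since reactor time is not tight, its dual is 0.
From A_Bᵀ y = c: 2·y_catalyst + 1·y_feedstock = 14; 4·y_catalyst + 3·y_feedstock = 35.
Solving: y_catalyst = 3.5, y_feedstock = 7.
Reduced cost of additive E: c₃ − yᵀa₃ = 41 − (3.5·2 + 7·5) = 41 − 42 = -1.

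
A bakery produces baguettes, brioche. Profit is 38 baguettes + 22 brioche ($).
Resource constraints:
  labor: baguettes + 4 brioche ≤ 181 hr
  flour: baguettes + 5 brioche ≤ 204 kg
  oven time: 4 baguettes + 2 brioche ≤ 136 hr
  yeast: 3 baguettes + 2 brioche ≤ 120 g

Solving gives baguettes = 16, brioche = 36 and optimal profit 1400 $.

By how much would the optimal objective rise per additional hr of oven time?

Check each constraint at x*: labor 160/181 (slack 21); flour 196/204 (slack 8); oven time 136/136 (tight); yeast 120/120 (tight).
Since labor, flour are not tight, their duals are 0.
The binding rows give the dual system: 4·y_oven time + 3·y_yeast = 38 and 2·y_oven time + 2·y_yeast = 22.
This yields shadow prices y_oven time = 5, y_yeast = 6.
Shadow price of oven time = 5.

5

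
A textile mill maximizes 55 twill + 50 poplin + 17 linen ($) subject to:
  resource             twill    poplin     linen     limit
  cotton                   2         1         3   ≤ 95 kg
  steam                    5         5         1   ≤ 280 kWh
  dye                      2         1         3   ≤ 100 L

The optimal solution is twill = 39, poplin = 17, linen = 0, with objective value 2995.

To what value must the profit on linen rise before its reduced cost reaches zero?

24

Check each constraint at x*: cotton 95/95 (tight); steam 280/280 (tight); dye 95/100 (slack 5).
By complementary slackness, y = 0 for the non-binding constraint.
The binding rows give the dual system: 2·y_cotton + 5·y_steam = 55 and 1·y_cotton + 5·y_steam = 50.
This yields shadow prices y_cotton = 5, y_steam = 9.
linen enters the basis when its profit ≥ yᵀa₃ = 5·3 + 9·1 = 24.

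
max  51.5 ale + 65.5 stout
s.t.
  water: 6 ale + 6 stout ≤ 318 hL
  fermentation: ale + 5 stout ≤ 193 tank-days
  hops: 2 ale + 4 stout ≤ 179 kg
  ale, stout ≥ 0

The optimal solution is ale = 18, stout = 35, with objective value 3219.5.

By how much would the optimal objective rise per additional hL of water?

8

Binding: water and fermentation. Non-binding: hops (3 unused).
Slack constraints have shadow price 0 (complementary slackness).
Dual feasibility on the basic columns requires 6·y_water + 1·y_fermentation = 51.5, 6·y_water + 5·y_fermentation = 65.5.
This yields shadow prices y_water = 8, y_fermentation = 3.5.
Shadow price of water = 8.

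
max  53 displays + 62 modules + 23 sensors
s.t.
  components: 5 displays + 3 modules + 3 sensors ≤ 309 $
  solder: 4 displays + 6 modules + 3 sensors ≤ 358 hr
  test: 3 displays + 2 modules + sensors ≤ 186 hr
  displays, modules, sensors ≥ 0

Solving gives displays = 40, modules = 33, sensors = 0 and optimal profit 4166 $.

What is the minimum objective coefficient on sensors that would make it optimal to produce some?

Binding: solder and test. Non-binding: components (10 unused).
Slack constraints have shadow price 0 (complementary slackness).
The binding rows give the dual system: 4·y_solder + 3·y_test = 53 and 6·y_solder + 2·y_test = 62.
This yields shadow prices y_solder = 8, y_test = 7.
sensors enters the basis when its profit ≥ yᵀa₃ = 8·3 + 7·1 = 31.

31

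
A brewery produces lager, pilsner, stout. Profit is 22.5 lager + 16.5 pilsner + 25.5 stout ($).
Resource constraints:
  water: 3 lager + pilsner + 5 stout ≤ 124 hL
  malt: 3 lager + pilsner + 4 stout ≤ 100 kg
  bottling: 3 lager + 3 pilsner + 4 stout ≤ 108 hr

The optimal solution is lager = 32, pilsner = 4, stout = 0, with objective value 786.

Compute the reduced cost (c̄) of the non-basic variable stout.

Check each constraint at x*: water 100/124 (slack 24); malt 100/100 (tight); bottling 108/108 (tight).
Since water is not tight, its dual is 0.
From A_Bᵀ y = c: 3·y_malt + 3·y_bottling = 22.5; 1·y_malt + 3·y_bottling = 16.5.
Solving: y_malt = 3, y_bottling = 4.5.
Reduced cost of stout: c₃ − yᵀa₃ = 25.5 − (3·4 + 4.5·4) = 25.5 − 30 = -4.5.

-4.5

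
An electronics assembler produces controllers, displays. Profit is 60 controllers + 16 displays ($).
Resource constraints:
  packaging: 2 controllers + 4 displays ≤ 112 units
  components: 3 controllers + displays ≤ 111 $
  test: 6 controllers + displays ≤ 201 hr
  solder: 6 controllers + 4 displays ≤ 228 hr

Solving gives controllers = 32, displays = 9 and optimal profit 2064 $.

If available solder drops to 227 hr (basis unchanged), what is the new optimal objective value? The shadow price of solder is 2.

Δb = -1, so new z* = 2064 + (2)·(-1) = 2064 − 2 = 2062.

2062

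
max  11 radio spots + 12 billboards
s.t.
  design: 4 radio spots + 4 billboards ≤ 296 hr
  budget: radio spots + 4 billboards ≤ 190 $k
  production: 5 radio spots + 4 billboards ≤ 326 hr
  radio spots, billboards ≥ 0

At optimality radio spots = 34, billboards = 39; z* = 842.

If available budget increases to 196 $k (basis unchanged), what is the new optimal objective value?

At the optimum: design uses 292 of 296 (slack = 4); budget uses 190 of 190 (binding); production uses 326 of 326 (binding).
Since design is not tight, its dual is 0.
The binding rows give the dual system: 1·y_budget + 5·y_production = 11 and 4·y_budget + 4·y_production = 12.
→ y_budget = 1 and y_production = 2.
Δz = y_budget·Δb = 1 × (6) = 6, so new z* = 842 + 6 = 848.

848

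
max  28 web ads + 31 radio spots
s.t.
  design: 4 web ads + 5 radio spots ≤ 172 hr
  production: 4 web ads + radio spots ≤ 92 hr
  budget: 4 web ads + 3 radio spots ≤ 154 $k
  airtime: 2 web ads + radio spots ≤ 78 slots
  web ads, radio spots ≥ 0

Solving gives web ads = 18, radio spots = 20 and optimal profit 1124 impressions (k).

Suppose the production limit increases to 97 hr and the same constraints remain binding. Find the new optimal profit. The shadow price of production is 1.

1129

Δb = 5, so new z* = 1124 + (1)·(5) = 1124 + 5 = 1129.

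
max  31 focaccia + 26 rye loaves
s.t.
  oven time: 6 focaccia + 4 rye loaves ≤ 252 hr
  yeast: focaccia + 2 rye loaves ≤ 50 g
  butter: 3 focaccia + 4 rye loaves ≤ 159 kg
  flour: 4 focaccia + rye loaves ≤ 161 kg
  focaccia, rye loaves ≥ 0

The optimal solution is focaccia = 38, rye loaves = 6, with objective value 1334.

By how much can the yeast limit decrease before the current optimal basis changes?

2.4

Binding constraints: oven time, yeast. The basis is B = [[6,4],[1,2]] with det 8.
Per unit decrease in yeast, x* moves by d = (0.5, -0.75).
The basis stays optimal until flour becomes binding; allowable decrease = 2.4 g.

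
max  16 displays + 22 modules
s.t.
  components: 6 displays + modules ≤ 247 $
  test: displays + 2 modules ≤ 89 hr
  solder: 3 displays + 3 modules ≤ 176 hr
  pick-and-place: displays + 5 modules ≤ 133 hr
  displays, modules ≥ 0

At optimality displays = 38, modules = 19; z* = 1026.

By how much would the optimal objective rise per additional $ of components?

At the optimum: components uses 247 of 247 (binding); test uses 76 of 89 (slack = 13); solder uses 171 of 176 (slack = 5); pick-and-place uses 133 of 133 (binding).
By complementary slackness, y = 0 for the non-binding constraints.
Dual feasibility on the basic columns requires 6·y_components + 1·y_pick-and-place = 16, 1·y_components + 5·y_pick-and-place = 22.
Solving: y_components = 2, y_pick-and-place = 4.
Shadow price of components = 2.

2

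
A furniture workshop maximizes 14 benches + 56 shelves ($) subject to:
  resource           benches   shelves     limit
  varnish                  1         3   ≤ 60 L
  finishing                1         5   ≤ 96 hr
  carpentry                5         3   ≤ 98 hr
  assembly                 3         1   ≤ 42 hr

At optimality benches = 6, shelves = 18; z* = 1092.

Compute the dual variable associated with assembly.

0

Binding: varnish and finishing. Non-binding: carpentry (14 unused), assembly (6 unused).
Since carpentry, assembly are not tight, their duals are 0.
Dual feasibility on the basic columns requires 1·y_varnish + 1·y_finishing = 14, 3·y_varnish + 5·y_finishing = 56.
→ y_varnish = 7 and y_finishing = 7.
Shadow price of assembly = 0.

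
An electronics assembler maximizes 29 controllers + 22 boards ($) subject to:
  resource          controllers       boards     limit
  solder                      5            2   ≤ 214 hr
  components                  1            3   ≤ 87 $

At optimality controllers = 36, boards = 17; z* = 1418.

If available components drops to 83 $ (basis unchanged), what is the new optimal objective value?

1402

Check each constraint at x*: solder 214/214 (tight); components 87/87 (tight).
The binding rows give the dual system: 5·y_solder + 1·y_components = 29 and 2·y_solder + 3·y_components = 22.
Solving: y_solder = 5, y_components = 4.
Δz = y_components·Δb = 4 × (-4) = -16, so new z* = 1418 − 16 = 1402.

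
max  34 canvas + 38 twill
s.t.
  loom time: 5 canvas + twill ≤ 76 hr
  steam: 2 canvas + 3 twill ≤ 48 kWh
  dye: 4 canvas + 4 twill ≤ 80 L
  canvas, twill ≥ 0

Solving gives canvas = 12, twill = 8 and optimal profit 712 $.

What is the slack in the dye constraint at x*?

0

dye used = 4·12 + 4·8 = 80; slack = 80 − 80 = 0.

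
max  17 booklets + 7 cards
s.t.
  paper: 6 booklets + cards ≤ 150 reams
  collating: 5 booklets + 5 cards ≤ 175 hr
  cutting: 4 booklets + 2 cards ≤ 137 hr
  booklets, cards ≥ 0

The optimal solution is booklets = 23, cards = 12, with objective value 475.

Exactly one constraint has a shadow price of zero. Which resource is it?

cutting

paper: 150/150 (binding)
collating: 175/175 (binding)
cutting: 116/137 (slack 21)
By complementary slackness, a constraint with positive slack has shadow price 0 → cutting.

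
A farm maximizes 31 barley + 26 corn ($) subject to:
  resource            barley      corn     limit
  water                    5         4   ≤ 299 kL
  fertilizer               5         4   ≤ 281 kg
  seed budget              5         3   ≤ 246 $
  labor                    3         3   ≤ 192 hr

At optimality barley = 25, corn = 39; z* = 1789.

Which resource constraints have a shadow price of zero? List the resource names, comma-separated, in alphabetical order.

seed budget, water

water: 281/299 (slack 18)
fertilizer: 281/281 (binding)
seed budget: 242/246 (slack 4)
labor: 192/192 (binding)
By complementary slackness, a constraint with positive slack has shadow price 0 → seed budget, water.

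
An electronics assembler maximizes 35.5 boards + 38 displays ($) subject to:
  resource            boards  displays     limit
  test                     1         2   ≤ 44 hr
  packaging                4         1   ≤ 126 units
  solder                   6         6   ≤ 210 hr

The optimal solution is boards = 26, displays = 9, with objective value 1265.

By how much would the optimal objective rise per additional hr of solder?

5.5

Binding: test and solder. Non-binding: packaging (13 unused).
By complementary slackness, y = 0 for the non-binding constraint.
The binding rows give the dual system: 1·y_test + 6·y_solder = 35.5 and 2·y_test + 6·y_solder = 38.
→ y_test = 2.5 and y_solder = 5.5.
Shadow price of solder = 5.5.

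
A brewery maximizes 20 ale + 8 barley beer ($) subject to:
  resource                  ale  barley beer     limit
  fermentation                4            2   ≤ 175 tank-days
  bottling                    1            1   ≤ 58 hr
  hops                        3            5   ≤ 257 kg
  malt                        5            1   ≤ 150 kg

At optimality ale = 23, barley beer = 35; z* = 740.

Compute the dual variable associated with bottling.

Binding: bottling and malt. Non-binding: fermentation (13 unused), hops (13 unused).
By complementary slackness, y = 0 for the non-binding constraints.
The binding rows give the dual system: 1·y_bottling + 5·y_malt = 20 and 1·y_bottling + 1·y_malt = 8.
Solving: y_bottling = 5, y_malt = 3.
Shadow price of bottling = 5.

5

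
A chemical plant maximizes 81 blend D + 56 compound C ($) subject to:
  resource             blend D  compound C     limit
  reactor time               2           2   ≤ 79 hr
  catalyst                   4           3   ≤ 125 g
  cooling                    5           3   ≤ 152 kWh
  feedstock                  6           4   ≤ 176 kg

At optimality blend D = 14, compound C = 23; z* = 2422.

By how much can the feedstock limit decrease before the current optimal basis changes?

Binding constraints: catalyst, feedstock. The basis is B = [[4,3],[6,4]] with det -2.
Per unit decrease in feedstock, x* moves by d = (-1.5, 2).
The basis stays optimal until reactor time becomes binding; allowable decrease = 5 kg.

5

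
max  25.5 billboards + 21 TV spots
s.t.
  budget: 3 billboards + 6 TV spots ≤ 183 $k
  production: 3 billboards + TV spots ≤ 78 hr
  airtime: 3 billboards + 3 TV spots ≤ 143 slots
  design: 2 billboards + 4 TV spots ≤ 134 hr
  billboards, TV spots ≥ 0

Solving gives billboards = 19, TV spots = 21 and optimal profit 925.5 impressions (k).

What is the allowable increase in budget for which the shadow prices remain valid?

Binding constraints: budget, production. The basis is B = [[3,6],[3,1]] with det -15.
Per unit increase in budget, x* moves by d = (-0.0667, 0.2).
The basis stays optimal until design becomes binding; allowable increase = 18 $k.

18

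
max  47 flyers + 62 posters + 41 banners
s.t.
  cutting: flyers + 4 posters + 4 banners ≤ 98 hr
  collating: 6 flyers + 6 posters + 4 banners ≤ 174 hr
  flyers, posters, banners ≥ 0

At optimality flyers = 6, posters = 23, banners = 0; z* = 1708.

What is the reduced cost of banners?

-7

At the optimum: cutting uses 98 of 98 (binding); collating uses 174 of 174 (binding).
The binding rows give the dual system: 1·y_cutting + 6·y_collating = 47 and 4·y_cutting + 6·y_collating = 62.
→ y_cutting = 5 and y_collating = 7.
Reduced cost of banners: c₃ − yᵀa₃ = 41 − (5·4 + 7·4) = 41 − 48 = -7.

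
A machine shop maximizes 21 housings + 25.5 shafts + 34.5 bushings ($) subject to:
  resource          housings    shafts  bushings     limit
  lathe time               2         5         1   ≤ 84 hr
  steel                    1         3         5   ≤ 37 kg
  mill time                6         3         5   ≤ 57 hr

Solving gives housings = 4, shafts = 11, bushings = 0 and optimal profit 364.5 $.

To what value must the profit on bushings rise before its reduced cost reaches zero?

42.5

At the optimum: lathe time uses 63 of 84 (slack = 21); steel uses 37 of 37 (binding); mill time uses 57 of 57 (binding).
By complementary slackness, y = 0 for the non-binding constraint.
Dual feasibility on the basic columns requires 1·y_steel + 6·y_mill time = 21, 3·y_steel + 3·y_mill time = 25.5.
→ y_steel = 6 and y_mill time = 2.5.
bushings enters the basis when its profit ≥ yᵀa₃ = 6·5 + 2.5·5 = 42.5.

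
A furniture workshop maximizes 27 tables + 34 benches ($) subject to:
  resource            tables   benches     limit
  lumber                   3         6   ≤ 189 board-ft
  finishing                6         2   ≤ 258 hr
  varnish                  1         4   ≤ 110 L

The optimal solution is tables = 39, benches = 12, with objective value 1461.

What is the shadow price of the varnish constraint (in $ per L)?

Check each constraint at x*: lumber 189/189 (tight); finishing 258/258 (tight); varnish 87/110 (slack 23).
Since varnish is not tight, its dual is 0.
Dual feasibility on the basic columns requires 3·y_lumber + 6·y_finishing = 27, 6·y_lumber + 2·y_finishing = 34.
→ y_lumber = 5 and y_finishing = 2.
Shadow price of varnish = 0.

0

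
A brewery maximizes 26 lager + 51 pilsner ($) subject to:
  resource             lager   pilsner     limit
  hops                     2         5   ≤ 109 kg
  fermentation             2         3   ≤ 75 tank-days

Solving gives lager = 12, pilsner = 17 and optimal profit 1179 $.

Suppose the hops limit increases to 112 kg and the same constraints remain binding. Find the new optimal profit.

1197

Check each constraint at x*: hops 109/109 (tight); fermentation 75/75 (tight).
The binding rows give the dual system: 2·y_hops + 2·y_fermentation = 26 and 5·y_hops + 3·y_fermentation = 51.
Solving: y_hops = 6, y_fermentation = 7.
Δz = y_hops·Δb = 6 × (3) = 18, so new z* = 1179 + 18 = 1197.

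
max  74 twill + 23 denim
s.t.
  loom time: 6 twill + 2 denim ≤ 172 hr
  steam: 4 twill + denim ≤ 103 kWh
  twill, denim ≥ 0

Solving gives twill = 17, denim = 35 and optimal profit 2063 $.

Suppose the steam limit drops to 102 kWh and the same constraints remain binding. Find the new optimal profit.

Both loom time and steam are binding at x*.
From A_Bᵀ y = c: 6·y_loom time + 4·y_steam = 74; 2·y_loom time + 1·y_steam = 23.
This yields shadow prices y_loom time = 9, y_steam = 5.
Δz = y_steam·Δb = 5 × (-1) = -5, so new z* = 2063 − 5 = 2058.

2058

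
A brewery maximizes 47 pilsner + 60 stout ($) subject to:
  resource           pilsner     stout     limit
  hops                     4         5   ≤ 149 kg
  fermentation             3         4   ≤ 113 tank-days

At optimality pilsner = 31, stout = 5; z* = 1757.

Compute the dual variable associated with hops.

Both hops and fermentation are binding at x*.
From A_Bᵀ y = c: 4·y_hops + 3·y_fermentation = 47; 5·y_hops + 4·y_fermentation = 60.
Solving: y_hops = 8, y_fermentation = 5.
Shadow price of hops = 8.

8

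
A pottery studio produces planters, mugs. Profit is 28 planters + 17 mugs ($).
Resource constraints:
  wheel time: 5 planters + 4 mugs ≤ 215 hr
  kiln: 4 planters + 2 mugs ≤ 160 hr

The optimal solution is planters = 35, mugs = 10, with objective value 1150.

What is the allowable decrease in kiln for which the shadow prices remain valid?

52.5

Binding constraints: wheel time, kiln. The basis is B = [[5,4],[4,2]] with det -6.
Per unit decrease in kiln, x* moves by d = (-0.6667, 0.8333).
The basis stays optimal until planters reaches 0; allowable decrease = 52.5 hr.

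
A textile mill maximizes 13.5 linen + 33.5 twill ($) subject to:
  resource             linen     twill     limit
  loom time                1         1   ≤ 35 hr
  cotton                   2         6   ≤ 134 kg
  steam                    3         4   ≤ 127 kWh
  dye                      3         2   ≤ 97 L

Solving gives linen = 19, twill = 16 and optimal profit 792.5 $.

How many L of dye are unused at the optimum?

8

dye used = 3·19 + 2·16 = 89; slack = 97 − 89 = 8.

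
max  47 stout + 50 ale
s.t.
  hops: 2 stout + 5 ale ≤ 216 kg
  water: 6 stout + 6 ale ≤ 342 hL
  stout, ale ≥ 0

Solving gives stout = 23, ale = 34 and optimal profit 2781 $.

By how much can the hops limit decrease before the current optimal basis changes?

102

Binding constraints: hops, water. The basis is B = [[2,5],[6,6]] with det -18.
Per unit decrease in hops, x* moves by d = (0.3333, -0.3333).
The basis stays optimal until ale reaches 0; allowable decrease = 102 kg.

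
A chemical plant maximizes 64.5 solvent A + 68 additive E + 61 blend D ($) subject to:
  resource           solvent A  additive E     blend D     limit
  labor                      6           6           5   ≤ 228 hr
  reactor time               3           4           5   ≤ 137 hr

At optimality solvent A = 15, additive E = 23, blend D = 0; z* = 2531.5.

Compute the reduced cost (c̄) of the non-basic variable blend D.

-1.5

Check each constraint at x*: labor 228/228 (tight); reactor time 137/137 (tight).
Dual feasibility on the basic columns requires 6·y_labor + 3·y_reactor time = 64.5, 6·y_labor + 4·y_reactor time = 68.
→ y_labor = 9 and y_reactor time = 3.5.
Reduced cost of blend D: c₃ − yᵀa₃ = 61 − (9·5 + 3.5·5) = 61 − 62.5 = -1.5.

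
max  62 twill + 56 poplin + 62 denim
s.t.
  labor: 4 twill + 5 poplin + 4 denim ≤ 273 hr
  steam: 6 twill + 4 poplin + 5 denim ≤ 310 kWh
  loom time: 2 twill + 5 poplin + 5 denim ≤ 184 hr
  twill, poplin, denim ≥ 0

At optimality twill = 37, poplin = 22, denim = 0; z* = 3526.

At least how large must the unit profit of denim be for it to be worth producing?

65

Binding: steam and loom time. Non-binding: labor (15 unused).
Slack constraints have shadow price 0 (complementary slackness).
The binding rows give the dual system: 6·y_steam + 2·y_loom time = 62 and 4·y_steam + 5·y_loom time = 56.
Solving: y_steam = 9, y_loom time = 4.
denim enters the basis when its profit ≥ yᵀa₃ = 9·5 + 4·5 = 65.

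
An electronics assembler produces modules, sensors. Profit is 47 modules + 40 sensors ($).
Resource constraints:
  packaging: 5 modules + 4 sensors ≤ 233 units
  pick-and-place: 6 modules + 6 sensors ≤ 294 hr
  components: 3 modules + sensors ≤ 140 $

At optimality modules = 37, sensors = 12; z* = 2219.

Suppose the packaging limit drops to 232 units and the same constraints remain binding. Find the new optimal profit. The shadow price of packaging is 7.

2212

Δb = -1, so new z* = 2219 + (7)·(-1) = 2219 − 7 = 2212.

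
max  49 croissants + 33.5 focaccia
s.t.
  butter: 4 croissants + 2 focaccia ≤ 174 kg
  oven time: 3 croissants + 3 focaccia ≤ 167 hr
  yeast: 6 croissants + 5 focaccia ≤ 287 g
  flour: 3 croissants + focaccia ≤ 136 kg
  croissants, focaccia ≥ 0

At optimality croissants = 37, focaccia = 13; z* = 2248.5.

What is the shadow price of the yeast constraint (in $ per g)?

4.5

At the optimum: butter uses 174 of 174 (binding); oven time uses 150 of 167 (slack = 17); yeast uses 287 of 287 (binding); flour uses 124 of 136 (slack = 12).
Since oven time, flour are not tight, their duals are 0.
Dual feasibility on the basic columns requires 4·y_butter + 6·y_yeast = 49, 2·y_butter + 5·y_yeast = 33.5.
Solving: y_butter = 5.5, y_yeast = 4.5.
Shadow price of yeast = 4.5.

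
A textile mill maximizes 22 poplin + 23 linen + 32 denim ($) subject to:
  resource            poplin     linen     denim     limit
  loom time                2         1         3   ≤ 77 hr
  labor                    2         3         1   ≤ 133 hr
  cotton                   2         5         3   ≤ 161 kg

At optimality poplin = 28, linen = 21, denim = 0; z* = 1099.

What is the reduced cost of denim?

-1

At the optimum: loom time uses 77 of 77 (binding); labor uses 119 of 133 (slack = 14); cotton uses 161 of 161 (binding).
By complementary slackness, y = 0 for the non-binding constraint.
Dual feasibility on the basic columns requires 2·y_loom time + 2·y_cotton = 22, 1·y_loom time + 5·y_cotton = 23.
This yields shadow prices y_loom time = 8, y_cotton = 3.
Reduced cost of denim: c₃ − yᵀa₃ = 32 − (8·3 + 3·3) = 32 − 33 = -1.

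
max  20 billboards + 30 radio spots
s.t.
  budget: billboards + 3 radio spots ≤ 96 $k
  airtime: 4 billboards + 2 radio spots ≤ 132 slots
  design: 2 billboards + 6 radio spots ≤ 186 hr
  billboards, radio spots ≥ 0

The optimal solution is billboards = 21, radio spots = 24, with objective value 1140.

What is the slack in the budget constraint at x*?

budget used = 1·21 + 3·24 = 93; slack = 96 − 93 = 3.

3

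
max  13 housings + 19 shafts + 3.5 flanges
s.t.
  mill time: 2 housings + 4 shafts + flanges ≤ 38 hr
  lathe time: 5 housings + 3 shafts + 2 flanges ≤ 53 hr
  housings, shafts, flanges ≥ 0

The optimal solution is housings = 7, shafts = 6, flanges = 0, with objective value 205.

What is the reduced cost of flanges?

Both mill time and lathe time are binding at x*.
The binding rows give the dual system: 2·y_mill time + 5·y_lathe time = 13 and 4·y_mill time + 3·y_lathe time = 19.
This yields shadow prices y_mill time = 4, y_lathe time = 1.
Reduced cost of flanges: c₃ − yᵀa₃ = 3.5 − (4·1 + 1·2) = 3.5 − 6 = -2.5.

-2.5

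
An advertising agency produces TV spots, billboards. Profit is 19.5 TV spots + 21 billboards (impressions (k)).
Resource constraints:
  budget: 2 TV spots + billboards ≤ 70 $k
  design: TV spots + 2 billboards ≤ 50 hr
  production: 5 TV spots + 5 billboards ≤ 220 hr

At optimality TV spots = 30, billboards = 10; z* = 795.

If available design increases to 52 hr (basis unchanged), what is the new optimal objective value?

At the optimum: budget uses 70 of 70 (binding); design uses 50 of 50 (binding); production uses 200 of 220 (slack = 20).
Slack constraints have shadow price 0 (complementary slackness).
Dual feasibility on the basic columns requires 2·y_budget + 1·y_design = 19.5, 1·y_budget + 2·y_design = 21.
Solving: y_budget = 6, y_design = 7.5.
Δz = y_design·Δb = 7.5 × (2) = 15, so new z* = 795 + 15 = 810.

810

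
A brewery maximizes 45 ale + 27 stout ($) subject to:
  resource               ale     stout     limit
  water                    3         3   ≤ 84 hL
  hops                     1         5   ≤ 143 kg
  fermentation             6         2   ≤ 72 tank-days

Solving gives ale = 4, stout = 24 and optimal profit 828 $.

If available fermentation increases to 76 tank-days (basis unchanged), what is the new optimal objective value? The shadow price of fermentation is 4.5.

846

Δb = 4, so new z* = 828 + (4.5)·(4) = 828 + 18 = 846.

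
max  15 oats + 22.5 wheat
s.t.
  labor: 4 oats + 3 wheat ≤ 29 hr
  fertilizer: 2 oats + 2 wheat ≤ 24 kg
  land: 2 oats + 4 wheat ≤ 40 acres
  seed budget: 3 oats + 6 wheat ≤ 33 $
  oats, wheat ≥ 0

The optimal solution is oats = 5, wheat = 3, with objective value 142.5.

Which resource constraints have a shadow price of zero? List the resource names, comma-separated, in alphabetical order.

fertilizer, land

labor: 29/29 (binding)
fertilizer: 16/24 (slack 8)
land: 22/40 (slack 18)
seed budget: 33/33 (binding)
By complementary slackness, a constraint with positive slack has shadow price 0 → fertilizer, land.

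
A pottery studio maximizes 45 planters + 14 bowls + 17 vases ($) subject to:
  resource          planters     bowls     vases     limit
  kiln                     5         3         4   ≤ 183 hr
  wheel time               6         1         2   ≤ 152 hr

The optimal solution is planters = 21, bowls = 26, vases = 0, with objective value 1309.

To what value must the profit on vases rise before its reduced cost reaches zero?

22

Both kiln and wheel time are binding at x*.
From A_Bᵀ y = c: 5·y_kiln + 6·y_wheel time = 45; 3·y_kiln + 1·y_wheel time = 14.
Solving: y_kiln = 3, y_wheel time = 5.
vases enters the basis when its profit ≥ yᵀa₃ = 3·4 + 5·2 = 22.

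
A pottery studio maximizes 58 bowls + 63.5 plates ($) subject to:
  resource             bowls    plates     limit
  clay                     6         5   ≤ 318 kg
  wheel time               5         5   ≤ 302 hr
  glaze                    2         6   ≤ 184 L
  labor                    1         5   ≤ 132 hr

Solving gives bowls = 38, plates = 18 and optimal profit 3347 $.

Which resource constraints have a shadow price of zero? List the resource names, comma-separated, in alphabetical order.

labor, wheel time

clay: 318/318 (binding)
wheel time: 280/302 (slack 22)
glaze: 184/184 (binding)
labor: 128/132 (slack 4)
By complementary slackness, a constraint with positive slack has shadow price 0 → labor, wheel time.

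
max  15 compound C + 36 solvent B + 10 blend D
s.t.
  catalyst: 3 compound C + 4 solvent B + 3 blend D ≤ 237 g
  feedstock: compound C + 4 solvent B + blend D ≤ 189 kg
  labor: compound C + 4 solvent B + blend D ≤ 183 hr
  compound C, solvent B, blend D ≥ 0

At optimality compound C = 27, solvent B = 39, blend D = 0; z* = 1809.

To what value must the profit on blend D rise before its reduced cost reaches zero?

15

At the optimum: catalyst uses 237 of 237 (binding); feedstock uses 183 of 189 (slack = 6); labor uses 183 of 183 (binding).
Since feedstock is not tight, its dual is 0.
Dual feasibility on the basic columns requires 3·y_catalyst + 1·y_labor = 15, 4·y_catalyst + 4·y_labor = 36.
Solving: y_catalyst = 3, y_labor = 6.
blend D enters the basis when its profit ≥ yᵀa₃ = 3·3 + 6·1 = 15.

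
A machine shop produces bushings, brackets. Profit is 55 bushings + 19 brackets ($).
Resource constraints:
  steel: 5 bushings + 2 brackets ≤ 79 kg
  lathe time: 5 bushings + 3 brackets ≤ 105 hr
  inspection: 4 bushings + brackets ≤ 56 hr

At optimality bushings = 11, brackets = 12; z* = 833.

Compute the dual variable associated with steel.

Check each constraint at x*: steel 79/79 (tight); lathe time 91/105 (slack 14); inspection 56/56 (tight).
Slack constraints have shadow price 0 (complementary slackness).
The binding rows give the dual system: 5·y_steel + 4·y_inspection = 55 and 2·y_steel + 1·y_inspection = 19.
→ y_steel = 7 and y_inspection = 5.
Shadow price of steel = 7.

7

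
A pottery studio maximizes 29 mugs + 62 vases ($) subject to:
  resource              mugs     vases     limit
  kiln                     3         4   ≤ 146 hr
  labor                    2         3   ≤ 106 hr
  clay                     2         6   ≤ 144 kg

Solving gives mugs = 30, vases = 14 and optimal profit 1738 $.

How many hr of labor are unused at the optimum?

labor used = 2·30 + 3·14 = 102; slack = 106 − 102 = 4.

4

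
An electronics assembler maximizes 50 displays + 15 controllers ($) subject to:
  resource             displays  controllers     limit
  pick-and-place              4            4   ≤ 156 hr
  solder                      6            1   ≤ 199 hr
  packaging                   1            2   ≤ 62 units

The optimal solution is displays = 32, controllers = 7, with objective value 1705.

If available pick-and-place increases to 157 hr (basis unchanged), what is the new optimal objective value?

Check each constraint at x*: pick-and-place 156/156 (tight); solder 199/199 (tight); packaging 46/62 (slack 16).
Since packaging is not tight, its dual is 0.
From A_Bᵀ y = c: 4·y_pick-and-place + 6·y_solder = 50; 4·y_pick-and-place + 1·y_solder = 15.
This yields shadow prices y_pick-and-place = 2, y_solder = 7.
Δz = y_pick-and-place·Δb = 2 × (1) = 2, so new z* = 1705 + 2 = 1707.

1707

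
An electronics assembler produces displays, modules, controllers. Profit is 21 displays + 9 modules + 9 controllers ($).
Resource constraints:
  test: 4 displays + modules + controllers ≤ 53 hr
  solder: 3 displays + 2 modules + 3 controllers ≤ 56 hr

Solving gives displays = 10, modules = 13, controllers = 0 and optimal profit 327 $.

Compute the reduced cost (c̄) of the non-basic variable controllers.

At the optimum: test uses 53 of 53 (binding); solder uses 56 of 56 (binding).
The binding rows give the dual system: 4·y_test + 3·y_solder = 21 and 1·y_test + 2·y_solder = 9.
This yields shadow prices y_test = 3, y_solder = 3.
Reduced cost of controllers: c₃ − yᵀa₃ = 9 − (3·1 + 3·3) = 9 − 12 = -3.

-3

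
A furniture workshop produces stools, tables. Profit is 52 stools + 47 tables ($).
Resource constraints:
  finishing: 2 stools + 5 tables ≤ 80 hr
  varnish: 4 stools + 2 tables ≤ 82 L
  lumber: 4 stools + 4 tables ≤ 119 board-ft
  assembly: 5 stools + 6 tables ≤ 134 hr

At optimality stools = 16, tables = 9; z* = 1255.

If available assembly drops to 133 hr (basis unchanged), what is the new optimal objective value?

1249

Binding: varnish and assembly. Non-binding: finishing (3 unused), lumber (19 unused).
Since finishing, lumber are not tight, their duals are 0.
The binding rows give the dual system: 4·y_varnish + 5·y_assembly = 52 and 2·y_varnish + 6·y_assembly = 47.
Solving: y_varnish = 5.5, y_assembly = 6.
Δz = y_assembly·Δb = 6 × (-1) = -6, so new z* = 1255 − 6 = 1249.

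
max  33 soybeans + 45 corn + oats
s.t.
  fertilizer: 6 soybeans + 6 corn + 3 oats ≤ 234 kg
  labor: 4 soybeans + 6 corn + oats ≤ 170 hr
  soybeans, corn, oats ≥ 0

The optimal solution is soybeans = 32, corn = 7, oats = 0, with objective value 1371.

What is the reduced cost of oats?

-9.5

Check each constraint at x*: fertilizer 234/234 (tight); labor 170/170 (tight).
From A_Bᵀ y = c: 6·y_fertilizer + 4·y_labor = 33; 6·y_fertilizer + 6·y_labor = 45.
→ y_fertilizer = 1.5 and y_labor = 6.
Reduced cost of oats: c₃ − yᵀa₃ = 1 − (1.5·3 + 6·1) = 1 − 10.5 = -9.5.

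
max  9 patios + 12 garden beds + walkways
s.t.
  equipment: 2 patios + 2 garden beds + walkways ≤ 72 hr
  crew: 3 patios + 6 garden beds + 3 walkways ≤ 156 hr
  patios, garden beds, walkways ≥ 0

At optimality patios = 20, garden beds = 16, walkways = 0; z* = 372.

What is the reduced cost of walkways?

-5

Check each constraint at x*: equipment 72/72 (tight); crew 156/156 (tight).
Dual feasibility on the basic columns requires 2·y_equipment + 3·y_crew = 9, 2·y_equipment + 6·y_crew = 12.
→ y_equipment = 3 and y_crew = 1.
Reduced cost of walkways: c₃ − yᵀa₃ = 1 − (3·1 + 1·3) = 1 − 6 = -5.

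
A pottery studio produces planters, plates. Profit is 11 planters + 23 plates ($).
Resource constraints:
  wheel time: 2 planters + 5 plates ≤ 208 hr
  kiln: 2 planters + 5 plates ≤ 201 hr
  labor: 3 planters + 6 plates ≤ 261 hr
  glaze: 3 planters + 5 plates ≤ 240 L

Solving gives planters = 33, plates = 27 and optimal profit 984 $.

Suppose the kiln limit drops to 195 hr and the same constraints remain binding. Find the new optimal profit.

978

At the optimum: wheel time uses 201 of 208 (slack = 7); kiln uses 201 of 201 (binding); labor uses 261 of 261 (binding); glaze uses 234 of 240 (slack = 6).
Slack constraints have shadow price 0 (complementary slackness).
Dual feasibility on the basic columns requires 2·y_kiln + 3·y_labor = 11, 5·y_kiln + 6·y_labor = 23.
This yields shadow prices y_kiln = 1, y_labor = 3.
Δz = y_kiln·Δb = 1 × (-6) = -6, so new z* = 984 − 6 = 978.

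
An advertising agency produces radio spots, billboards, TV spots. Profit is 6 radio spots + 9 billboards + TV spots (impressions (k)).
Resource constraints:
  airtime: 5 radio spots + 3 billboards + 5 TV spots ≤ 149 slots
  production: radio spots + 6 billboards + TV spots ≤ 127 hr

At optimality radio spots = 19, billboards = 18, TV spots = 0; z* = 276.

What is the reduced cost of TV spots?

Check each constraint at x*: airtime 149/149 (tight); production 127/127 (tight).
Dual feasibility on the basic columns requires 5·y_airtime + 1·y_production = 6, 3·y_airtime + 6·y_production = 9.
Solving: y_airtime = 1, y_production = 1.
Reduced cost of TV spots: c₃ − yᵀa₃ = 1 − (1·5 + 1·1) = 1 − 6 = -5.

-5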